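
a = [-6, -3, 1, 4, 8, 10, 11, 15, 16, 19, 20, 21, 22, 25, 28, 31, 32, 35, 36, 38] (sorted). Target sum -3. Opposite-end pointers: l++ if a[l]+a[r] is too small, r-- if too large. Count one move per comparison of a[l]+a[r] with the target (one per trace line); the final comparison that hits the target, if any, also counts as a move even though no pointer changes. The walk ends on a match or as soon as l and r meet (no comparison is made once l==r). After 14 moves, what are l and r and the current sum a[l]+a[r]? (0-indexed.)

l=0, r=5, sum=4

[0,19] -6+38=32 >-3 → r--
[0,18] -6+36=30 >-3 → r--
[0,17] -6+35=29 >-3 → r--
[0,16] -6+32=26 >-3 → r--
[0,15] -6+31=25 >-3 → r--
[0,14] -6+28=22 >-3 → r--
[0,13] -6+25=19 >-3 → r--
[0,12] -6+22=16 >-3 → r--
[0,11] -6+21=15 >-3 → r--
[0,10] -6+20=14 >-3 → r--
[0,9] -6+19=13 >-3 → r--
[0,8] -6+16=10 >-3 → r--
[0,7] -6+15=9 >-3 → r--
[0,6] -6+11=5 >-3 → r--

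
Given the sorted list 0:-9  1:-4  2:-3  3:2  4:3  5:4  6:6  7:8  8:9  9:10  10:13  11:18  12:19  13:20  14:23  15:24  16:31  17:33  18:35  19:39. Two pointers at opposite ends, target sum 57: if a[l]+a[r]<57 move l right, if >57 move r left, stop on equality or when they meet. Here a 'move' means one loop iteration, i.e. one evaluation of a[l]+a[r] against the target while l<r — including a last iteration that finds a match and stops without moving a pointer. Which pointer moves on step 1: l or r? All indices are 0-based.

[0,19] -9+39=30 <57 → l++

l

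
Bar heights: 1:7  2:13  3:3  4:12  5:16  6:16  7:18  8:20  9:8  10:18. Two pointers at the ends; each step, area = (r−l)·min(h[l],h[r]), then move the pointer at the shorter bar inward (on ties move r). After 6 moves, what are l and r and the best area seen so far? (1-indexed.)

l=7, r=10, best area=104

[1,10] min(7,18)*9=63 best=63 * → l++
[2,10] min(13,18)*8=104 best=104 * → l++
[3,10] min(3,18)*7=21 best=104 → l++
[4,10] min(12,18)*6=72 best=104 → l++
[5,10] min(16,18)*5=80 best=104 → l++
[6,10] min(16,18)*4=64 best=104 → l++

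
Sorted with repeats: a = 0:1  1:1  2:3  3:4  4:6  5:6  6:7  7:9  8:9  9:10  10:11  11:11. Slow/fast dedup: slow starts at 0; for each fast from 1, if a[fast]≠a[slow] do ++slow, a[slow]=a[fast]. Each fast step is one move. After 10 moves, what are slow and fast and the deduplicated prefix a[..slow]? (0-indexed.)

slow=7, fast=11, prefix=[1, 3, 4, 6, 7, 9, 10, 11]

(s=0,f=1) a[fast]=1=a[slow] dup → fast++
(s=0,f=2) a[fast]=3≠a[slow]=1 write a[1]=3 → slow++,fast++
(s=1,f=3) a[fast]=4≠a[slow]=3 write a[2]=4 → slow++,fast++
(s=2,f=4) a[fast]=6≠a[slow]=4 write a[3]=6 → slow++,fast++
(s=3,f=5) a[fast]=6=a[slow] dup → fast++
(s=3,f=6) a[fast]=7≠a[slow]=6 write a[4]=7 → slow++,fast++
(s=4,f=7) a[fast]=9≠a[slow]=7 write a[5]=9 → slow++,fast++
(s=5,f=8) a[fast]=9=a[slow] dup → fast++
(s=5,f=9) a[fast]=10≠a[slow]=9 write a[6]=10 → slow++,fast++
(s=6,f=10) a[fast]=11≠a[slow]=10 write a[7]=11 → slow++,fast++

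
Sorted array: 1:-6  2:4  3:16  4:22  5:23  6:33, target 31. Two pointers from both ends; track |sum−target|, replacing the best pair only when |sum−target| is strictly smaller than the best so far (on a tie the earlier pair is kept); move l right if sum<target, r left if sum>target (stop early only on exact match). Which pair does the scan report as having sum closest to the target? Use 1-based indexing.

[1,6] -6+33=27 d=4 * → l++
[2,6] 4+33=37 d=6 → r--
[2,5] 4+23=27 d=4 → l++
[3,5] 16+23=39 d=8 → r--
[3,4] 16+22=38 d=7 → r--

pair (-6, 33) with sum 27 (|Δ|=4)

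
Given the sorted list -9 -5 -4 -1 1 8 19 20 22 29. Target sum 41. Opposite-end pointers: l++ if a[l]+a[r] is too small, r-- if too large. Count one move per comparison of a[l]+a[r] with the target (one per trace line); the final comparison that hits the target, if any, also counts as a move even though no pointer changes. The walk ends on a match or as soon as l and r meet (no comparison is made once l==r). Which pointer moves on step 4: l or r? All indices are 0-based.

[0,9] -9+29=20 <41 → l++
[1,9] -5+29=24 <41 → l++
[2,9] -4+29=25 <41 → l++
[3,9] -1+29=28 <41 → l++

l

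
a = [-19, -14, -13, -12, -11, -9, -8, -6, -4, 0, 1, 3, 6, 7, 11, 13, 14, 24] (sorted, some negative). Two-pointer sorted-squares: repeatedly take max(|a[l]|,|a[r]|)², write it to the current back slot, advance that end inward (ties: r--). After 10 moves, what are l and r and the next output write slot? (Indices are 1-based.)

l=7, r=14, next write slot=8

l=1 r=18: |-19|<=|24| out[18]=576, r--
l=1 r=17: |-19|>|14| out[17]=361, l++
l=2 r=17: |-14|<=|14| out[16]=196, r--
l=2 r=16: |-14|>|13| out[15]=196, l++
l=3 r=16: |-13|<=|13| out[14]=169, r--
l=3 r=15: |-13|>|11| out[13]=169, l++
l=4 r=15: |-12|>|11| out[12]=144, l++
l=5 r=15: |-11|<=|11| out[11]=121, r--
l=5 r=14: |-11|>|7| out[10]=121, l++
l=6 r=14: |-9|>|7| out[9]=81, l++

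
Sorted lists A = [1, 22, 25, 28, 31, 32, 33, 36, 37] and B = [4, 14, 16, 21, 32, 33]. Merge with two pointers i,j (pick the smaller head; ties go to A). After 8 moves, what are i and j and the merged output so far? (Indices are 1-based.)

i=1 j=1: A[i]=1<=B[j]=4 take 1, i++
i=2 j=1: A[i]=22>B[j]=4 take 4, j++
i=2 j=2: A[i]=22>B[j]=14 take 14, j++
i=2 j=3: A[i]=22>B[j]=16 take 16, j++
i=2 j=4: A[i]=22>B[j]=21 take 21, j++
i=2 j=5: A[i]=22<=B[j]=32 take 22, i++
i=3 j=5: A[i]=25<=B[j]=32 take 25, i++
i=4 j=5: A[i]=28<=B[j]=32 take 28, i++

i=5, j=5, merged so far=[1, 4, 14, 16, 21, 22, 25, 28]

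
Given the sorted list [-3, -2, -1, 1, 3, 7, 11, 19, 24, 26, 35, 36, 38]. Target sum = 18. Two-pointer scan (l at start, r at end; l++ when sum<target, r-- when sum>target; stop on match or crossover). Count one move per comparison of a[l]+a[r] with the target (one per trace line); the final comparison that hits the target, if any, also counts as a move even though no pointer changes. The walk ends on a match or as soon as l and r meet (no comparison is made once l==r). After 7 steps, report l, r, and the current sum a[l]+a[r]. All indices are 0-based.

l=2, r=7, sum=18

l=0 r=12: -3+38=35 >18, r--
l=0 r=11: -3+36=33 >18, r--
l=0 r=10: -3+35=32 >18, r--
l=0 r=9: -3+26=23 >18, r--
l=0 r=8: -3+24=21 >18, r--
l=0 r=7: -3+19=16 <18, l++
l=1 r=7: -2+19=17 <18, l++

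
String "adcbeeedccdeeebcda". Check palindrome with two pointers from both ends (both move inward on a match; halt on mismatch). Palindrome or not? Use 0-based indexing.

l=0 r=17: 'a'=='a', l++,r--
l=1 r=16: 'd'=='d', l++,r--
l=2 r=15: 'c'=='c', l++,r--
l=3 r=14: 'b'=='b', l++,r--
l=4 r=13: 'e'=='e', l++,r--
l=5 r=12: 'e'=='e', l++,r--
l=6 r=11: 'e'=='e', l++,r--
l=7 r=10: 'd'=='d', l++,r--
l=8 r=9: 'c'=='c', l++,r--

palindrome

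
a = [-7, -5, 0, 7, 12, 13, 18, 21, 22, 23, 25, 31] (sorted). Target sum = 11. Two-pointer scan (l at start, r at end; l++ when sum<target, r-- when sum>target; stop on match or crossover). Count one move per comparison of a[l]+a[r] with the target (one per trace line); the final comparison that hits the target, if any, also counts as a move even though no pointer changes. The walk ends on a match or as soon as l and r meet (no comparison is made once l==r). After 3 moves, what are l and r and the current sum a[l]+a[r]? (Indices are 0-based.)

l=0, r=8, sum=15

l=0 r=11: -7+31=24 >11, r--
l=0 r=10: -7+25=18 >11, r--
l=0 r=9: -7+23=16 >11, r--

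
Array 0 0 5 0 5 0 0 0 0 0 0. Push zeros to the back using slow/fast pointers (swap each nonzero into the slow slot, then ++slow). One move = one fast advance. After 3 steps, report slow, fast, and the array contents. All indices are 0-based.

slow=1, fast=3, a=[5, 0, 0, 0, 5, 0, 0, 0, 0, 0, 0]

(s=0,f=0) a[fast]=0 → fast++
(s=0,f=1) a[fast]=0 → fast++
(s=0,f=2) a[fast]=5≠0 swap→a[0]=5 → slow++,fast++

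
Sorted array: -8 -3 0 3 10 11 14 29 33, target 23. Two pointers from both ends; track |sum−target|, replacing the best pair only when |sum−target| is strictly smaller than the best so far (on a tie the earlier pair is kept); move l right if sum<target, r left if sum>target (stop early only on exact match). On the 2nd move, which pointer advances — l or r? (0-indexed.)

l=0 r=8: -8+33=25 d=2 *, r--
l=0 r=7: -8+29=21 d=2, l++

l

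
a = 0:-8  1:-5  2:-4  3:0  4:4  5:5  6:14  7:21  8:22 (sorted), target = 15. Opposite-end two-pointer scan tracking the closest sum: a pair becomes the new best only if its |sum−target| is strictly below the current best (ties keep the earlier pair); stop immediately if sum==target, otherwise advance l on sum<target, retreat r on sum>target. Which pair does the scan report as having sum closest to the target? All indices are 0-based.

pair (-8, 22) with sum 14 (|Δ|=1)

l=0 r=8: -8+22=14 d=1 *, l++
l=1 r=8: -5+22=17 d=2, r--
l=1 r=7: -5+21=16 d=1, r--
l=1 r=6: -5+14=9 d=6, l++
l=2 r=6: -4+14=10 d=5, l++
l=3 r=6: 0+14=14 d=1, l++
l=4 r=6: 4+14=18 d=3, r--
l=4 r=5: 4+5=9 d=6, l++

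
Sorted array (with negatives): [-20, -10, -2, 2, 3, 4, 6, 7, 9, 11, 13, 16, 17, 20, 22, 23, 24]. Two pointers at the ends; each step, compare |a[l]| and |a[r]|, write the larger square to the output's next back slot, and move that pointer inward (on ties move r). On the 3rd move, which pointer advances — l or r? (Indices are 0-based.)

l=0 r=16: |-20|<=|24| out[16]=576, r--
l=0 r=15: |-20|<=|23| out[15]=529, r--
l=0 r=14: |-20|<=|22| out[14]=484, r--

r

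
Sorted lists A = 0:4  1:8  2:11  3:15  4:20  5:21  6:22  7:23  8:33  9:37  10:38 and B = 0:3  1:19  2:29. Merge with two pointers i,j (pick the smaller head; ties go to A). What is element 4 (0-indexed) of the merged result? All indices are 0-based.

merged[4] = 15

i=0 j=0: A[i]=4>B[j]=3 take 3, j++
i=0 j=1: A[i]=4<=B[j]=19 take 4, i++
i=1 j=1: A[i]=8<=B[j]=19 take 8, i++
i=2 j=1: A[i]=11<=B[j]=19 take 11, i++
i=3 j=1: A[i]=15<=B[j]=19 take 15, i++
i=4 j=1: A[i]=20>B[j]=19 take 19, j++
i=4 j=2: A[i]=20<=B[j]=29 take 20, i++
i=5 j=2: A[i]=21<=B[j]=29 take 21, i++
i=6 j=2: A[i]=22<=B[j]=29 take 22, i++
i=7 j=2: A[i]=23<=B[j]=29 take 23, i++
i=8 j=2: A[i]=33>B[j]=29 take 29, j++
i=8 j=3: B done, take A[i]=33, i++
i=9 j=3: B done, take A[i]=37, i++
i=10 j=3: B done, take A[i]=38, i++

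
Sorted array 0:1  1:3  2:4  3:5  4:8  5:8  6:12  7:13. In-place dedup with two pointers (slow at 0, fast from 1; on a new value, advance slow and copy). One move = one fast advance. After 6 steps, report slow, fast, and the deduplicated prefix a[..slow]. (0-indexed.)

slow=0 fast=1: a[fast]=3≠a[slow]=1 write a[1]=3, slow++,fast++
slow=1 fast=2: a[fast]=4≠a[slow]=3 write a[2]=4, slow++,fast++
slow=2 fast=3: a[fast]=5≠a[slow]=4 write a[3]=5, slow++,fast++
slow=3 fast=4: a[fast]=8≠a[slow]=5 write a[4]=8, slow++,fast++
slow=4 fast=5: a[fast]=8=a[slow] dup, fast++
slow=4 fast=6: a[fast]=12≠a[slow]=8 write a[5]=12, slow++,fast++

slow=5, fast=7, prefix=[1, 3, 4, 5, 8, 12]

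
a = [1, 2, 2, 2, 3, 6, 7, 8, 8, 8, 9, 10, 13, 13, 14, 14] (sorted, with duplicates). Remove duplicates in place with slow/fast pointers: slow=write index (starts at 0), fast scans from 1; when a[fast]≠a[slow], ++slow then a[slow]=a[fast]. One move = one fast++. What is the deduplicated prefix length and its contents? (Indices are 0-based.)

slow=0 fast=1: a[fast]=2≠a[slow]=1 write a[1]=2, slow++,fast++
slow=1 fast=2: a[fast]=2=a[slow] dup, fast++
slow=1 fast=3: a[fast]=2=a[slow] dup, fast++
slow=1 fast=4: a[fast]=3≠a[slow]=2 write a[2]=3, slow++,fast++
slow=2 fast=5: a[fast]=6≠a[slow]=3 write a[3]=6, slow++,fast++
slow=3 fast=6: a[fast]=7≠a[slow]=6 write a[4]=7, slow++,fast++
slow=4 fast=7: a[fast]=8≠a[slow]=7 write a[5]=8, slow++,fast++
slow=5 fast=8: a[fast]=8=a[slow] dup, fast++
slow=5 fast=9: a[fast]=8=a[slow] dup, fast++
slow=5 fast=10: a[fast]=9≠a[slow]=8 write a[6]=9, slow++,fast++
slow=6 fast=11: a[fast]=10≠a[slow]=9 write a[7]=10, slow++,fast++
slow=7 fast=12: a[fast]=13≠a[slow]=10 write a[8]=13, slow++,fast++
slow=8 fast=13: a[fast]=13=a[slow] dup, fast++
slow=8 fast=14: a[fast]=14≠a[slow]=13 write a[9]=14, slow++,fast++
slow=9 fast=15: a[fast]=14=a[slow] dup, fast++

length 10; prefix = [1, 2, 3, 6, 7, 8, 9, 10, 13, 14]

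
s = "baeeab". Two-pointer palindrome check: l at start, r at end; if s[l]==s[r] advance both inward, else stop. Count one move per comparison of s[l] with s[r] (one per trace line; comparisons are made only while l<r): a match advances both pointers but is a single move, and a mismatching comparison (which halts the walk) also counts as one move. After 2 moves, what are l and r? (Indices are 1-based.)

l=3, r=4

[1,6] 'b'=='b' → l++,r--
[2,5] 'a'=='a' → l++,r--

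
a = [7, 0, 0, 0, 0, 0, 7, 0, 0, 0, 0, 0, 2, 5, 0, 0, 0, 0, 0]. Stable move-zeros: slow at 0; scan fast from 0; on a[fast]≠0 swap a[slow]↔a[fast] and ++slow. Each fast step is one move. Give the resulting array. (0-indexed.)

[7, 7, 2, 5, 0, 0, 0, 0, 0, 0, 0, 0, 0, 0, 0, 0, 0, 0, 0]

(s=0,f=0) a[fast]=7≠0 swap→a[0]=7 → slow++,fast++
(s=1,f=1) a[fast]=0 → fast++
(s=1,f=2) a[fast]=0 → fast++
(s=1,f=3) a[fast]=0 → fast++
(s=1,f=4) a[fast]=0 → fast++
(s=1,f=5) a[fast]=0 → fast++
(s=1,f=6) a[fast]=7≠0 swap→a[1]=7 → slow++,fast++
(s=2,f=7) a[fast]=0 → fast++
(s=2,f=8) a[fast]=0 → fast++
(s=2,f=9) a[fast]=0 → fast++
(s=2,f=10) a[fast]=0 → fast++
(s=2,f=11) a[fast]=0 → fast++
(s=2,f=12) a[fast]=2≠0 swap→a[2]=2 → slow++,fast++
(s=3,f=13) a[fast]=5≠0 swap→a[3]=5 → slow++,fast++
(s=4,f=14) a[fast]=0 → fast++
(s=4,f=15) a[fast]=0 → fast++
(s=4,f=16) a[fast]=0 → fast++
(s=4,f=17) a[fast]=0 → fast++
(s=4,f=18) a[fast]=0 → fast++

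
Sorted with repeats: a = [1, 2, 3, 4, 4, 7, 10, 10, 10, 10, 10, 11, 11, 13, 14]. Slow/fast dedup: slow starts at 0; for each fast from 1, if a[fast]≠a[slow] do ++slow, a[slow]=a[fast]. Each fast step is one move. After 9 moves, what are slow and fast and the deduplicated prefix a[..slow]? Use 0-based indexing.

slow=5, fast=10, prefix=[1, 2, 3, 4, 7, 10]

(s=0,f=1) a[fast]=2≠a[slow]=1 write a[1]=2 → slow++,fast++
(s=1,f=2) a[fast]=3≠a[slow]=2 write a[2]=3 → slow++,fast++
(s=2,f=3) a[fast]=4≠a[slow]=3 write a[3]=4 → slow++,fast++
(s=3,f=4) a[fast]=4=a[slow] dup → fast++
(s=3,f=5) a[fast]=7≠a[slow]=4 write a[4]=7 → slow++,fast++
(s=4,f=6) a[fast]=10≠a[slow]=7 write a[5]=10 → slow++,fast++
(s=5,f=7) a[fast]=10=a[slow] dup → fast++
(s=5,f=8) a[fast]=10=a[slow] dup → fast++
(s=5,f=9) a[fast]=10=a[slow] dup → fast++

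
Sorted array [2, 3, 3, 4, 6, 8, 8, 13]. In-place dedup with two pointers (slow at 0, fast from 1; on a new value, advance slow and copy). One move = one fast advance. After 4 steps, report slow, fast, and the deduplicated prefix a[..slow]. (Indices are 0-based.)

slow=3, fast=5, prefix=[2, 3, 4, 6]

slow=0 fast=1: a[fast]=3≠a[slow]=2 write a[1]=3, slow++,fast++
slow=1 fast=2: a[fast]=3=a[slow] dup, fast++
slow=1 fast=3: a[fast]=4≠a[slow]=3 write a[2]=4, slow++,fast++
slow=2 fast=4: a[fast]=6≠a[slow]=4 write a[3]=6, slow++,fast++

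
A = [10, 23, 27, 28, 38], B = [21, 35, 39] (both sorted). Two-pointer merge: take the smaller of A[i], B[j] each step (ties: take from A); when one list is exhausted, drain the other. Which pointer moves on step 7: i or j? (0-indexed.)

i=0 j=0: A[i]=10<=B[j]=21 take 10, i++
i=1 j=0: A[i]=23>B[j]=21 take 21, j++
i=1 j=1: A[i]=23<=B[j]=35 take 23, i++
i=2 j=1: A[i]=27<=B[j]=35 take 27, i++
i=3 j=1: A[i]=28<=B[j]=35 take 28, i++
i=4 j=1: A[i]=38>B[j]=35 take 35, j++
i=4 j=2: A[i]=38<=B[j]=39 take 38, i++

i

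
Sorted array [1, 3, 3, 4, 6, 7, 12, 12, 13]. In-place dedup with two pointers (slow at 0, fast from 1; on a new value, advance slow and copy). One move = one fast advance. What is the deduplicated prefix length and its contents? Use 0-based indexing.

slow=0 fast=1: a[fast]=3≠a[slow]=1 write a[1]=3, slow++,fast++
slow=1 fast=2: a[fast]=3=a[slow] dup, fast++
slow=1 fast=3: a[fast]=4≠a[slow]=3 write a[2]=4, slow++,fast++
slow=2 fast=4: a[fast]=6≠a[slow]=4 write a[3]=6, slow++,fast++
slow=3 fast=5: a[fast]=7≠a[slow]=6 write a[4]=7, slow++,fast++
slow=4 fast=6: a[fast]=12≠a[slow]=7 write a[5]=12, slow++,fast++
slow=5 fast=7: a[fast]=12=a[slow] dup, fast++
slow=5 fast=8: a[fast]=13≠a[slow]=12 write a[6]=13, slow++,fast++

length 7; prefix = [1, 3, 4, 6, 7, 12, 13]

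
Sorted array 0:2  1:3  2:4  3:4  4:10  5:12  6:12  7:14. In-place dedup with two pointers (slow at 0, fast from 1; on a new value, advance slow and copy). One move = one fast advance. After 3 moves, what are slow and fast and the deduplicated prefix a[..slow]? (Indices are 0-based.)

slow=2, fast=4, prefix=[2, 3, 4]

(s=0,f=1) a[fast]=3≠a[slow]=2 write a[1]=3 → slow++,fast++
(s=1,f=2) a[fast]=4≠a[slow]=3 write a[2]=4 → slow++,fast++
(s=2,f=3) a[fast]=4=a[slow] dup → fast++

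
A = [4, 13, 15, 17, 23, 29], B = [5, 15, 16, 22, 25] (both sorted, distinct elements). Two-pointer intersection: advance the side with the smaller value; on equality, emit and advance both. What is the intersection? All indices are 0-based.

i=0 j=0: 4<5, i++
i=1 j=0: 13>5, j++
i=1 j=1: 13<15, i++
i=2 j=1: 15==15 emit, i++,j++
i=3 j=2: 17>16, j++
i=3 j=3: 17<22, i++
i=4 j=3: 23>22, j++
i=4 j=4: 23<25, i++
i=5 j=4: 29>25, j++

intersection = [15]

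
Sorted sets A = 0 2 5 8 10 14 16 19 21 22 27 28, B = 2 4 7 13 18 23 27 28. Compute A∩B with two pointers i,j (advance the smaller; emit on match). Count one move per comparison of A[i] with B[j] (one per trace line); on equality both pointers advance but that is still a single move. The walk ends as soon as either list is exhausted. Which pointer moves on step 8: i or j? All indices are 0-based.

i=0 j=0: 0<2, i++
i=1 j=0: 2==2 emit, i++,j++
i=2 j=1: 5>4, j++
i=2 j=2: 5<7, i++
i=3 j=2: 8>7, j++
i=3 j=3: 8<13, i++
i=4 j=3: 10<13, i++
i=5 j=3: 14>13, j++

j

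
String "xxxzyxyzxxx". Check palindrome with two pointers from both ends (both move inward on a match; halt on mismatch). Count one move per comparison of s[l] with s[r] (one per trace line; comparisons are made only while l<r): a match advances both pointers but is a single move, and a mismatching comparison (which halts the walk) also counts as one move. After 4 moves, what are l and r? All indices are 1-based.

l=1 r=11: 'x'=='x', l++,r--
l=2 r=10: 'x'=='x', l++,r--
l=3 r=9: 'x'=='x', l++,r--
l=4 r=8: 'z'=='z', l++,r--

l=5, r=7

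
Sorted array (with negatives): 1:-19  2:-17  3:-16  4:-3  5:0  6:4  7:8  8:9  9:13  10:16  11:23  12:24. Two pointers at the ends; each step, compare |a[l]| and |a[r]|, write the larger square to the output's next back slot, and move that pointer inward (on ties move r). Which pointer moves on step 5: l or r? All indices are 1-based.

r

l=1 r=12: |-19|<=|24| out[12]=576, r--
l=1 r=11: |-19|<=|23| out[11]=529, r--
l=1 r=10: |-19|>|16| out[10]=361, l++
l=2 r=10: |-17|>|16| out[9]=289, l++
l=3 r=10: |-16|<=|16| out[8]=256, r--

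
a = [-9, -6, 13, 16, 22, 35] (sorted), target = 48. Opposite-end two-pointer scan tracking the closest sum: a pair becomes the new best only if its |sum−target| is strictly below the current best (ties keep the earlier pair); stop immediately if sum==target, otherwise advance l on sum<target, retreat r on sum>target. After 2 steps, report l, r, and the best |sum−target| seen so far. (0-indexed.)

l=0 r=5: -9+35=26 d=22 *, l++
l=1 r=5: -6+35=29 d=19 *, l++

l=2, r=5, best |Δ|=19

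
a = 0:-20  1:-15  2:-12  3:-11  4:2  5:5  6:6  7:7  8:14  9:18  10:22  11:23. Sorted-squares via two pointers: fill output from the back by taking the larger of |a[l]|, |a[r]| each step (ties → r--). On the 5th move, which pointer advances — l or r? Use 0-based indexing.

l=0 r=11: |-20|<=|23| out[11]=529, r--
l=0 r=10: |-20|<=|22| out[10]=484, r--
l=0 r=9: |-20|>|18| out[9]=400, l++
l=1 r=9: |-15|<=|18| out[8]=324, r--
l=1 r=8: |-15|>|14| out[7]=225, l++

l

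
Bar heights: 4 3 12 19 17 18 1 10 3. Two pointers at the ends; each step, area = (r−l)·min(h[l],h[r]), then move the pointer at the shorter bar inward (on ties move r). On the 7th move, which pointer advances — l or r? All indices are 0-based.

r

[0,8] min(4,3)*8=24 best=24 * → r--
[0,7] min(4,10)*7=28 best=28 * → l++
[1,7] min(3,10)*6=18 best=28 → l++
[2,7] min(12,10)*5=50 best=50 * → r--
[2,6] min(12,1)*4=4 best=50 → r--
[2,5] min(12,18)*3=36 best=50 → l++
[3,5] min(19,18)*2=36 best=50 → r--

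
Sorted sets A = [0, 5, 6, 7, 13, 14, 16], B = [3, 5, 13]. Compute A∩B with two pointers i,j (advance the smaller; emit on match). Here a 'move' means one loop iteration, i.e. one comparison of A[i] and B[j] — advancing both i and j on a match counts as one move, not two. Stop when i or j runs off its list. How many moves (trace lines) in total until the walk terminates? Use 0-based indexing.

[i=0,j=0] 0<3 → i++
[i=1,j=0] 5>3 → j++
[i=1,j=1] 5==5 emit → i++,j++
[i=2,j=2] 6<13 → i++
[i=3,j=2] 7<13 → i++
[i=4,j=2] 13==13 emit → i++,j++

6 moves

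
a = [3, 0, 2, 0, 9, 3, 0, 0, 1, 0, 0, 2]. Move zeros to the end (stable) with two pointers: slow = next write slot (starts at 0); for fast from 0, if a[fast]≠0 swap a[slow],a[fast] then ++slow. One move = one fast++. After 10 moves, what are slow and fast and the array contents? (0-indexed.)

slow=5, fast=10, a=[3, 2, 9, 3, 1, 0, 0, 0, 0, 0, 0, 2]

(s=0,f=0) a[fast]=3≠0 swap→a[0]=3 → slow++,fast++
(s=1,f=1) a[fast]=0 → fast++
(s=1,f=2) a[fast]=2≠0 swap→a[1]=2 → slow++,fast++
(s=2,f=3) a[fast]=0 → fast++
(s=2,f=4) a[fast]=9≠0 swap→a[2]=9 → slow++,fast++
(s=3,f=5) a[fast]=3≠0 swap→a[3]=3 → slow++,fast++
(s=4,f=6) a[fast]=0 → fast++
(s=4,f=7) a[fast]=0 → fast++
(s=4,f=8) a[fast]=1≠0 swap→a[4]=1 → slow++,fast++
(s=5,f=9) a[fast]=0 → fast++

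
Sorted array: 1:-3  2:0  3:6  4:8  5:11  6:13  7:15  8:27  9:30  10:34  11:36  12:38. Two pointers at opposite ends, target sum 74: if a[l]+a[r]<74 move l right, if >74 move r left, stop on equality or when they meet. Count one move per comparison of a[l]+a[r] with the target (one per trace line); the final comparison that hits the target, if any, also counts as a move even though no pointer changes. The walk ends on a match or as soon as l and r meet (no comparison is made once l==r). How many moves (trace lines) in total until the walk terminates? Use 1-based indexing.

[1,12] -3+38=35 <74 → l++
[2,12] 0+38=38 <74 → l++
[3,12] 6+38=44 <74 → l++
[4,12] 8+38=46 <74 → l++
[5,12] 11+38=49 <74 → l++
[6,12] 13+38=51 <74 → l++
[7,12] 15+38=53 <74 → l++
[8,12] 27+38=65 <74 → l++
[9,12] 30+38=68 <74 → l++
[10,12] 34+38=72 <74 → l++
[11,12] 36+38=74 → found

11 moves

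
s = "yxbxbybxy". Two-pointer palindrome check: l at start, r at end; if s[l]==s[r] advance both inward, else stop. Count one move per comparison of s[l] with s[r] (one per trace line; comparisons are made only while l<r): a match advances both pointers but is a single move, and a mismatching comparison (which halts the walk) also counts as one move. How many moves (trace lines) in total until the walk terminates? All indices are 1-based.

l=1 r=9: 'y'=='y', l++,r--
l=2 r=8: 'x'=='x', l++,r--
l=3 r=7: 'b'=='b', l++,r--
l=4 r=6: 'x'!='y', stop

4 moves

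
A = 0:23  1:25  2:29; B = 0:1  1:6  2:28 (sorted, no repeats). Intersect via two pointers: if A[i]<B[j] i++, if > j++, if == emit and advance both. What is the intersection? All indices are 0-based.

i=0 j=0: 23>1, j++
i=0 j=1: 23>6, j++
i=0 j=2: 23<28, i++
i=1 j=2: 25<28, i++
i=2 j=2: 29>28, j++

intersection = []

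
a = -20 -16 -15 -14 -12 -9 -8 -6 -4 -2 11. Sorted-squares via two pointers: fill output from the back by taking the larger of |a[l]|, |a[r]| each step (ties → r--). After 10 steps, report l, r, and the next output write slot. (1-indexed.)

l=10, r=10, next write slot=1

l=1 r=11: |-20|>|11| out[11]=400, l++
l=2 r=11: |-16|>|11| out[10]=256, l++
l=3 r=11: |-15|>|11| out[9]=225, l++
l=4 r=11: |-14|>|11| out[8]=196, l++
l=5 r=11: |-12|>|11| out[7]=144, l++
l=6 r=11: |-9|<=|11| out[6]=121, r--
l=6 r=10: |-9|>|-2| out[5]=81, l++
l=7 r=10: |-8|>|-2| out[4]=64, l++
l=8 r=10: |-6|>|-2| out[3]=36, l++
l=9 r=10: |-4|>|-2| out[2]=16, l++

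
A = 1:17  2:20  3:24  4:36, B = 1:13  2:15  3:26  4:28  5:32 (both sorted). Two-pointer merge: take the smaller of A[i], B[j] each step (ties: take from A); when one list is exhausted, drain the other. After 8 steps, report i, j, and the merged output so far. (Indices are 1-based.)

[i=1,j=1] A[i]=17>B[j]=13 take 13 → j++
[i=1,j=2] A[i]=17>B[j]=15 take 15 → j++
[i=1,j=3] A[i]=17<=B[j]=26 take 17 → i++
[i=2,j=3] A[i]=20<=B[j]=26 take 20 → i++
[i=3,j=3] A[i]=24<=B[j]=26 take 24 → i++
[i=4,j=3] A[i]=36>B[j]=26 take 26 → j++
[i=4,j=4] A[i]=36>B[j]=28 take 28 → j++
[i=4,j=5] A[i]=36>B[j]=32 take 32 → j++

i=4, j=6, merged so far=[13, 15, 17, 20, 24, 26, 28, 32]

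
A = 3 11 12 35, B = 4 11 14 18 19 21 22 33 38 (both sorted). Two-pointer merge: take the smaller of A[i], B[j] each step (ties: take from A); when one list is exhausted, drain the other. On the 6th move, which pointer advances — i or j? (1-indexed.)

[i=1,j=1] A[i]=3<=B[j]=4 take 3 → i++
[i=2,j=1] A[i]=11>B[j]=4 take 4 → j++
[i=2,j=2] A[i]=11<=B[j]=11 take 11 → i++
[i=3,j=2] A[i]=12>B[j]=11 take 11 → j++
[i=3,j=3] A[i]=12<=B[j]=14 take 12 → i++
[i=4,j=3] A[i]=35>B[j]=14 take 14 → j++

j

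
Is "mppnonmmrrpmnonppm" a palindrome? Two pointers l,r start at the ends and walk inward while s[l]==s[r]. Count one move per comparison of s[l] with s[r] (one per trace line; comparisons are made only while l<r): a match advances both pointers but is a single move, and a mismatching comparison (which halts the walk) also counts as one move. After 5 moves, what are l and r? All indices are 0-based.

l=5, r=12

l=0 r=17: 'm'=='m', l++,r--
l=1 r=16: 'p'=='p', l++,r--
l=2 r=15: 'p'=='p', l++,r--
l=3 r=14: 'n'=='n', l++,r--
l=4 r=13: 'o'=='o', l++,r--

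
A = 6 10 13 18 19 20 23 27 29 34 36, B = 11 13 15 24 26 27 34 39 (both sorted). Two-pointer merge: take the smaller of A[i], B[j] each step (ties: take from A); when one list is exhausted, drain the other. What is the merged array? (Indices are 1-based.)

[6, 10, 11, 13, 13, 15, 18, 19, 20, 23, 24, 26, 27, 27, 29, 34, 34, 36, 39]

i=1 j=1: A[i]=6<=B[j]=11 take 6, i++
i=2 j=1: A[i]=10<=B[j]=11 take 10, i++
i=3 j=1: A[i]=13>B[j]=11 take 11, j++
i=3 j=2: A[i]=13<=B[j]=13 take 13, i++
i=4 j=2: A[i]=18>B[j]=13 take 13, j++
i=4 j=3: A[i]=18>B[j]=15 take 15, j++
i=4 j=4: A[i]=18<=B[j]=24 take 18, i++
i=5 j=4: A[i]=19<=B[j]=24 take 19, i++
i=6 j=4: A[i]=20<=B[j]=24 take 20, i++
i=7 j=4: A[i]=23<=B[j]=24 take 23, i++
i=8 j=4: A[i]=27>B[j]=24 take 24, j++
i=8 j=5: A[i]=27>B[j]=26 take 26, j++
i=8 j=6: A[i]=27<=B[j]=27 take 27, i++
i=9 j=6: A[i]=29>B[j]=27 take 27, j++
i=9 j=7: A[i]=29<=B[j]=34 take 29, i++
i=10 j=7: A[i]=34<=B[j]=34 take 34, i++
i=11 j=7: A[i]=36>B[j]=34 take 34, j++
i=11 j=8: A[i]=36<=B[j]=39 take 36, i++
i=12 j=8: A done, take B[j]=39, j++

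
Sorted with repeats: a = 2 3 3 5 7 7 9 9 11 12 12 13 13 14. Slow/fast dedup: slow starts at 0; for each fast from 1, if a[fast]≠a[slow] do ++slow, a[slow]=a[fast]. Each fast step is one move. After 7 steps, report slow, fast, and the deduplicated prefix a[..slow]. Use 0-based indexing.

slow=4, fast=8, prefix=[2, 3, 5, 7, 9]

slow=0 fast=1: a[fast]=3≠a[slow]=2 write a[1]=3, slow++,fast++
slow=1 fast=2: a[fast]=3=a[slow] dup, fast++
slow=1 fast=3: a[fast]=5≠a[slow]=3 write a[2]=5, slow++,fast++
slow=2 fast=4: a[fast]=7≠a[slow]=5 write a[3]=7, slow++,fast++
slow=3 fast=5: a[fast]=7=a[slow] dup, fast++
slow=3 fast=6: a[fast]=9≠a[slow]=7 write a[4]=9, slow++,fast++
slow=4 fast=7: a[fast]=9=a[slow] dup, fast++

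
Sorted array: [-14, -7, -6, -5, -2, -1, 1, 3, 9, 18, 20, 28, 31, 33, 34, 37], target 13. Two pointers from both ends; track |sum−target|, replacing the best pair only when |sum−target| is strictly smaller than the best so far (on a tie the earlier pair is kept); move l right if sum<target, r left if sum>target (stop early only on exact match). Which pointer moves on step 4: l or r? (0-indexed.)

r

l=0 r=15: -14+37=23 d=10 *, r--
l=0 r=14: -14+34=20 d=7 *, r--
l=0 r=13: -14+33=19 d=6 *, r--
l=0 r=12: -14+31=17 d=4 *, r--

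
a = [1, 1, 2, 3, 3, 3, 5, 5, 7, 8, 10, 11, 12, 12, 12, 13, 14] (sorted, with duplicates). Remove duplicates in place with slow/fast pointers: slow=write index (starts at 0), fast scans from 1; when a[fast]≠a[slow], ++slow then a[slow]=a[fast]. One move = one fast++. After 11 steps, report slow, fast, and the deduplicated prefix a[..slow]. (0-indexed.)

slow=0 fast=1: a[fast]=1=a[slow] dup, fast++
slow=0 fast=2: a[fast]=2≠a[slow]=1 write a[1]=2, slow++,fast++
slow=1 fast=3: a[fast]=3≠a[slow]=2 write a[2]=3, slow++,fast++
slow=2 fast=4: a[fast]=3=a[slow] dup, fast++
slow=2 fast=5: a[fast]=3=a[slow] dup, fast++
slow=2 fast=6: a[fast]=5≠a[slow]=3 write a[3]=5, slow++,fast++
slow=3 fast=7: a[fast]=5=a[slow] dup, fast++
slow=3 fast=8: a[fast]=7≠a[slow]=5 write a[4]=7, slow++,fast++
slow=4 fast=9: a[fast]=8≠a[slow]=7 write a[5]=8, slow++,fast++
slow=5 fast=10: a[fast]=10≠a[slow]=8 write a[6]=10, slow++,fast++
slow=6 fast=11: a[fast]=11≠a[slow]=10 write a[7]=11, slow++,fast++

slow=7, fast=12, prefix=[1, 2, 3, 5, 7, 8, 10, 11]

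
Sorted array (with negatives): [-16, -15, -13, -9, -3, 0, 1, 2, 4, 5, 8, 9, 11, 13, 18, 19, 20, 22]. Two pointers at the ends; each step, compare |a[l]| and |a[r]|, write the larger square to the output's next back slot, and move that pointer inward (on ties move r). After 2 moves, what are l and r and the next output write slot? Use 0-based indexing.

l=0, r=15, next write slot=15

[0,17] |-16|<=|22| out[17]=484 → r--
[0,16] |-16|<=|20| out[16]=400 → r--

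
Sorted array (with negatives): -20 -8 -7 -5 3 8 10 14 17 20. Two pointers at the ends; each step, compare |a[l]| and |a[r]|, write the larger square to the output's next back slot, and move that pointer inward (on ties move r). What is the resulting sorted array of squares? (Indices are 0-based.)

[9, 25, 49, 64, 64, 100, 196, 289, 400, 400]

l=0 r=9: |-20|<=|20| out[9]=400, r--
l=0 r=8: |-20|>|17| out[8]=400, l++
l=1 r=8: |-8|<=|17| out[7]=289, r--
l=1 r=7: |-8|<=|14| out[6]=196, r--
l=1 r=6: |-8|<=|10| out[5]=100, r--
l=1 r=5: |-8|<=|8| out[4]=64, r--
l=1 r=4: |-8|>|3| out[3]=64, l++
l=2 r=4: |-7|>|3| out[2]=49, l++
l=3 r=4: |-5|>|3| out[1]=25, l++
l=4 r=4: |3|<=|3| out[0]=9, r--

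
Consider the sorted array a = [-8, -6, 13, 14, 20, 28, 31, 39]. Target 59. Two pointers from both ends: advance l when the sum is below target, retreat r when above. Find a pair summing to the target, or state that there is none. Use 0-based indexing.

[0,7] -8+39=31 <59 → l++
[1,7] -6+39=33 <59 → l++
[2,7] 13+39=52 <59 → l++
[3,7] 14+39=53 <59 → l++
[4,7] 20+39=59 → found

(20, 39)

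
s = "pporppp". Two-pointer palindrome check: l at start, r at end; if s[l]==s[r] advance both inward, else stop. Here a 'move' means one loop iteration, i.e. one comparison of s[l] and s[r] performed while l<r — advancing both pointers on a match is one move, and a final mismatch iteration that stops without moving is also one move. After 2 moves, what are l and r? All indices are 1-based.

[1,7] 'p'=='p' → l++,r--
[2,6] 'p'=='p' → l++,r--

l=3, r=5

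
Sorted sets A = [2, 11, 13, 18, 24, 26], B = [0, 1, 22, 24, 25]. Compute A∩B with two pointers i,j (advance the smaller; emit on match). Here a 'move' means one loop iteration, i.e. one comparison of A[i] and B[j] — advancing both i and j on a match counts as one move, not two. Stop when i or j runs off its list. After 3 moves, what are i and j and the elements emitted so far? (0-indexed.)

i=1, j=2, emitted=[]

i=0 j=0: 2>0, j++
i=0 j=1: 2>1, j++
i=0 j=2: 2<22, i++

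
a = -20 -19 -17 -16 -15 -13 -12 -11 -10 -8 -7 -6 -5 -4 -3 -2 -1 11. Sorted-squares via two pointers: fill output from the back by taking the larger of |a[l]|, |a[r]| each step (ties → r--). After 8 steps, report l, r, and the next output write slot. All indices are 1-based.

[1,18] |-20|>|11| out[18]=400 → l++
[2,18] |-19|>|11| out[17]=361 → l++
[3,18] |-17|>|11| out[16]=289 → l++
[4,18] |-16|>|11| out[15]=256 → l++
[5,18] |-15|>|11| out[14]=225 → l++
[6,18] |-13|>|11| out[13]=169 → l++
[7,18] |-12|>|11| out[12]=144 → l++
[8,18] |-11|<=|11| out[11]=121 → r--

l=8, r=17, next write slot=10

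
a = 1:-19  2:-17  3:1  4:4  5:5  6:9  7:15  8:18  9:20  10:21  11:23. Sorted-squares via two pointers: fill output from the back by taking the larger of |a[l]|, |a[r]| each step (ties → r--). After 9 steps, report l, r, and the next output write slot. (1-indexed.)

[1,11] |-19|<=|23| out[11]=529 → r--
[1,10] |-19|<=|21| out[10]=441 → r--
[1,9] |-19|<=|20| out[9]=400 → r--
[1,8] |-19|>|18| out[8]=361 → l++
[2,8] |-17|<=|18| out[7]=324 → r--
[2,7] |-17|>|15| out[6]=289 → l++
[3,7] |1|<=|15| out[5]=225 → r--
[3,6] |1|<=|9| out[4]=81 → r--
[3,5] |1|<=|5| out[3]=25 → r--

l=3, r=4, next write slot=2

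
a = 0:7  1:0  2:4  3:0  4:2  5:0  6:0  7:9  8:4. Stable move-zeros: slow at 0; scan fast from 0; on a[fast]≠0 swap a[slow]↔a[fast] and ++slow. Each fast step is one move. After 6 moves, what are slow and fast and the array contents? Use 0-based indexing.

slow=0 fast=0: a[fast]=7≠0 swap→a[0]=7, slow++,fast++
slow=1 fast=1: a[fast]=0, fast++
slow=1 fast=2: a[fast]=4≠0 swap→a[1]=4, slow++,fast++
slow=2 fast=3: a[fast]=0, fast++
slow=2 fast=4: a[fast]=2≠0 swap→a[2]=2, slow++,fast++
slow=3 fast=5: a[fast]=0, fast++

slow=3, fast=6, a=[7, 4, 2, 0, 0, 0, 0, 9, 4]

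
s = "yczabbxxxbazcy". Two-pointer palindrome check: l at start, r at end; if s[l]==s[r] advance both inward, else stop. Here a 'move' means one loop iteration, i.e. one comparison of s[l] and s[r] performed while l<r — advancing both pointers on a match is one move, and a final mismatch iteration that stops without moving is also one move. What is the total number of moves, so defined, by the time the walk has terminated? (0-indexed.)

l=0 r=13: 'y'=='y', l++,r--
l=1 r=12: 'c'=='c', l++,r--
l=2 r=11: 'z'=='z', l++,r--
l=3 r=10: 'a'=='a', l++,r--
l=4 r=9: 'b'=='b', l++,r--
l=5 r=8: 'b'!='x', stop

6 moves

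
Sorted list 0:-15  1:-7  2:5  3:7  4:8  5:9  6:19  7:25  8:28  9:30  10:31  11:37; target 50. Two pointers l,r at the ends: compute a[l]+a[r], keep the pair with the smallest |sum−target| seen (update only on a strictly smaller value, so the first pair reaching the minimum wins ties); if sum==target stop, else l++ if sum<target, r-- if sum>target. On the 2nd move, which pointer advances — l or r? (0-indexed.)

l

[0,11] -15+37=22 d=28 * → l++
[1,11] -7+37=30 d=20 * → l++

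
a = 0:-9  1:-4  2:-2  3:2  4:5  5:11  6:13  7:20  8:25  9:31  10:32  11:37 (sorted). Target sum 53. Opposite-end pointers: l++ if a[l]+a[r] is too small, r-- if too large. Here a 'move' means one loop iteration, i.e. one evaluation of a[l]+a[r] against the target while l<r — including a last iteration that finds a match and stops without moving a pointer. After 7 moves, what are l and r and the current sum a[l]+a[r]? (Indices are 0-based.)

[0,11] -9+37=28 <53 → l++
[1,11] -4+37=33 <53 → l++
[2,11] -2+37=35 <53 → l++
[3,11] 2+37=39 <53 → l++
[4,11] 5+37=42 <53 → l++
[5,11] 11+37=48 <53 → l++
[6,11] 13+37=50 <53 → l++

l=7, r=11, sum=57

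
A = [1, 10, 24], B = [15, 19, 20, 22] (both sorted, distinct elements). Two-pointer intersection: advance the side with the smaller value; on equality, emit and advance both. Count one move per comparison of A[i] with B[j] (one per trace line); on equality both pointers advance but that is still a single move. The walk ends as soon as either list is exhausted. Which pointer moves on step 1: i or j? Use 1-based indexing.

[i=1,j=1] 1<15 → i++

i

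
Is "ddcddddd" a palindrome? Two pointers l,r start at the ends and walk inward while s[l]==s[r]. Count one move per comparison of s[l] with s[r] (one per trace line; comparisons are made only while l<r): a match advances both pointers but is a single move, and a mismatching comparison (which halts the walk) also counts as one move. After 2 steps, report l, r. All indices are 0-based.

l=2, r=5

[0,7] 'd'=='d' → l++,r--
[1,6] 'd'=='d' → l++,r--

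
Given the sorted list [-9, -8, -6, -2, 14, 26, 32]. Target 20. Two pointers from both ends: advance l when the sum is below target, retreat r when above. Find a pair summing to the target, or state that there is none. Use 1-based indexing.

l=1 r=7: -9+32=23 >20, r--
l=1 r=6: -9+26=17 <20, l++
l=2 r=6: -8+26=18 <20, l++
l=3 r=6: -6+26=20, found

(-6, 26)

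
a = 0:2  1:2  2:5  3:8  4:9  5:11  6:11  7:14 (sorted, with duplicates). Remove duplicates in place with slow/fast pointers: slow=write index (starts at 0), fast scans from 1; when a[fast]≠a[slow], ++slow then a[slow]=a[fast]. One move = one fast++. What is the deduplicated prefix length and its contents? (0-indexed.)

(s=0,f=1) a[fast]=2=a[slow] dup → fast++
(s=0,f=2) a[fast]=5≠a[slow]=2 write a[1]=5 → slow++,fast++
(s=1,f=3) a[fast]=8≠a[slow]=5 write a[2]=8 → slow++,fast++
(s=2,f=4) a[fast]=9≠a[slow]=8 write a[3]=9 → slow++,fast++
(s=3,f=5) a[fast]=11≠a[slow]=9 write a[4]=11 → slow++,fast++
(s=4,f=6) a[fast]=11=a[slow] dup → fast++
(s=4,f=7) a[fast]=14≠a[slow]=11 write a[5]=14 → slow++,fast++

length 6; prefix = [2, 5, 8, 9, 11, 14]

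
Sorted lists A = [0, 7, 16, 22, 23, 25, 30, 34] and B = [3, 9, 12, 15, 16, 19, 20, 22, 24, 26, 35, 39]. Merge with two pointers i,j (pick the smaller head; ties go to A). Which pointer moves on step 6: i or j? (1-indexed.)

[i=1,j=1] A[i]=0<=B[j]=3 take 0 → i++
[i=2,j=1] A[i]=7>B[j]=3 take 3 → j++
[i=2,j=2] A[i]=7<=B[j]=9 take 7 → i++
[i=3,j=2] A[i]=16>B[j]=9 take 9 → j++
[i=3,j=3] A[i]=16>B[j]=12 take 12 → j++
[i=3,j=4] A[i]=16>B[j]=15 take 15 → j++

j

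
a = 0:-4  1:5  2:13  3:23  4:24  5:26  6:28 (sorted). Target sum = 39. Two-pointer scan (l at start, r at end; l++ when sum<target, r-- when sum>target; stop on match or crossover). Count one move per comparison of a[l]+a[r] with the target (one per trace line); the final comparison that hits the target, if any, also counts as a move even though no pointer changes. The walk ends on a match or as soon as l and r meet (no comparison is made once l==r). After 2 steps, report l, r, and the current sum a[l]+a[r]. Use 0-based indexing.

l=2, r=6, sum=41

l=0 r=6: -4+28=24 <39, l++
l=1 r=6: 5+28=33 <39, l++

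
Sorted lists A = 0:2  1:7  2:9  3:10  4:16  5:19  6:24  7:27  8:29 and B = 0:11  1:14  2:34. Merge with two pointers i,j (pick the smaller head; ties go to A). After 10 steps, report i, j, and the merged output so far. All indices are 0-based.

i=0 j=0: A[i]=2<=B[j]=11 take 2, i++
i=1 j=0: A[i]=7<=B[j]=11 take 7, i++
i=2 j=0: A[i]=9<=B[j]=11 take 9, i++
i=3 j=0: A[i]=10<=B[j]=11 take 10, i++
i=4 j=0: A[i]=16>B[j]=11 take 11, j++
i=4 j=1: A[i]=16>B[j]=14 take 14, j++
i=4 j=2: A[i]=16<=B[j]=34 take 16, i++
i=5 j=2: A[i]=19<=B[j]=34 take 19, i++
i=6 j=2: A[i]=24<=B[j]=34 take 24, i++
i=7 j=2: A[i]=27<=B[j]=34 take 27, i++

i=8, j=2, merged so far=[2, 7, 9, 10, 11, 14, 16, 19, 24, 27]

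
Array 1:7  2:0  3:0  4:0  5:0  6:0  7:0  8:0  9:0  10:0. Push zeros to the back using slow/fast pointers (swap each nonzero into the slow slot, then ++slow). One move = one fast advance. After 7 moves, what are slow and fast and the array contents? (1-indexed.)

slow=1 fast=1: a[fast]=7≠0 swap→a[1]=7, slow++,fast++
slow=2 fast=2: a[fast]=0, fast++
slow=2 fast=3: a[fast]=0, fast++
slow=2 fast=4: a[fast]=0, fast++
slow=2 fast=5: a[fast]=0, fast++
slow=2 fast=6: a[fast]=0, fast++
slow=2 fast=7: a[fast]=0, fast++

slow=2, fast=8, a=[7, 0, 0, 0, 0, 0, 0, 0, 0, 0]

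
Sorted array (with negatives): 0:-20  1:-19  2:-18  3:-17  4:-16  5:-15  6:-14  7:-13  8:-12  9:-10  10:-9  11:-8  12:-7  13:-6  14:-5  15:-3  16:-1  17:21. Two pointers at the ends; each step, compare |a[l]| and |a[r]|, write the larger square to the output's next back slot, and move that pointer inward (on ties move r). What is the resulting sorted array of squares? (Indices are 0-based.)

l=0 r=17: |-20|<=|21| out[17]=441, r--
l=0 r=16: |-20|>|-1| out[16]=400, l++
l=1 r=16: |-19|>|-1| out[15]=361, l++
l=2 r=16: |-18|>|-1| out[14]=324, l++
l=3 r=16: |-17|>|-1| out[13]=289, l++
l=4 r=16: |-16|>|-1| out[12]=256, l++
l=5 r=16: |-15|>|-1| out[11]=225, l++
l=6 r=16: |-14|>|-1| out[10]=196, l++
l=7 r=16: |-13|>|-1| out[9]=169, l++
l=8 r=16: |-12|>|-1| out[8]=144, l++
l=9 r=16: |-10|>|-1| out[7]=100, l++
l=10 r=16: |-9|>|-1| out[6]=81, l++
l=11 r=16: |-8|>|-1| out[5]=64, l++
l=12 r=16: |-7|>|-1| out[4]=49, l++
l=13 r=16: |-6|>|-1| out[3]=36, l++
l=14 r=16: |-5|>|-1| out[2]=25, l++
l=15 r=16: |-3|>|-1| out[1]=9, l++
l=16 r=16: |-1|<=|-1| out[0]=1, r--

[1, 9, 25, 36, 49, 64, 81, 100, 144, 169, 196, 225, 256, 289, 324, 361, 400, 441]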